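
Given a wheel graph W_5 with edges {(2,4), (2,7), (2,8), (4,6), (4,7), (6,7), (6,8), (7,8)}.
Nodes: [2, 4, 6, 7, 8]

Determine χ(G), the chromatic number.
Clique number ω(G) = 3 (lower bound: χ ≥ ω).
The clique on [2, 7, 8] has size 3, forcing χ ≥ 3, and the coloring below uses 3 colors, so χ(G) = 3.
A valid 3-coloring: color 1: [7]; color 2: [2, 6]; color 3: [4, 8].

χ(G) = 3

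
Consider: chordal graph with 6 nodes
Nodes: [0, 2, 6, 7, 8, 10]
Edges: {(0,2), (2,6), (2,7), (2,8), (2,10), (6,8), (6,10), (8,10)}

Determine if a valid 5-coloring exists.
Yes, G is 5-colorable

A valid 5-coloring: color 1: [2]; color 2: [0, 7, 10]; color 3: [8]; color 4: [6].
(χ(G) = 4 ≤ 5.)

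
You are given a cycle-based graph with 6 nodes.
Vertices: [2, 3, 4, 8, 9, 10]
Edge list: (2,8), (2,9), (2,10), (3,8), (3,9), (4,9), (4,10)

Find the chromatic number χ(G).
Clique number ω(G) = 2 (lower bound: χ ≥ ω).
The graph is bipartite (no odd cycle), so 2 colors suffice: χ(G) = 2.
A valid 2-coloring: color 1: [8, 9, 10]; color 2: [2, 3, 4].

χ(G) = 2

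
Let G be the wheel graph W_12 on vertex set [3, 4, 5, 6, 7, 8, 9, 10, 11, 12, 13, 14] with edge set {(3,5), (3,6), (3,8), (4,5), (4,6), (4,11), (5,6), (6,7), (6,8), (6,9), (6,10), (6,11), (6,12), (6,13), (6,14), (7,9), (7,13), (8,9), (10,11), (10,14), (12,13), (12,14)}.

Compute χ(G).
Clique number ω(G) = 3 (lower bound: χ ≥ ω).
Odd cycle [11, 10, 14, 12, 13, 7, 9, 8, 3, 5, 4] needs 3 colors (χ ≥ 3).
Vertex 6 is adjacent to every vertex of [3, 4, 5, 7, 8, 9, 10, 11, 12, 13, 14], which already need 3 colors among themselves, so 6 needs a new color (χ ≥ 4).
The coloring below uses 4 colors, so χ(G) = 4.
A valid 4-coloring: color 1: [6]; color 2: [5, 9, 11, 13, 14]; color 3: [4, 7, 8, 10, 12]; color 4: [3].

χ(G) = 4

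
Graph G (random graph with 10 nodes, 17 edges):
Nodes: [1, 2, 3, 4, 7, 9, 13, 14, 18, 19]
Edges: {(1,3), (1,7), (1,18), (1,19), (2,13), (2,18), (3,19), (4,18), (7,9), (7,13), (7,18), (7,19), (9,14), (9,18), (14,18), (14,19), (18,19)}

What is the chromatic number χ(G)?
Clique number ω(G) = 4 (lower bound: χ ≥ ω).
The clique on [1, 7, 18, 19] has size 4, forcing χ ≥ 4, and the coloring below uses 4 colors, so χ(G) = 4.
A valid 4-coloring: color 1: [3, 13, 18]; color 2: [2, 4, 9, 19]; color 3: [7, 14]; color 4: [1].

χ(G) = 4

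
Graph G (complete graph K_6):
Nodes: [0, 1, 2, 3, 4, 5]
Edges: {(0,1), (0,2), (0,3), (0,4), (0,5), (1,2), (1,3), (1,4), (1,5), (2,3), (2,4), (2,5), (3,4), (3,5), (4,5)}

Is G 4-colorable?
The clique on vertices [0, 1, 2, 3, 4, 5] has size 6 > 4, so it alone needs 6 colors.

No, G is not 4-colorable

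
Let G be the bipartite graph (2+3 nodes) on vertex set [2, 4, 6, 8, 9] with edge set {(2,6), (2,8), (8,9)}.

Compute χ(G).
χ(G) = 2

Clique number ω(G) = 2 (lower bound: χ ≥ ω).
The graph is bipartite (no odd cycle), so 2 colors suffice: χ(G) = 2.
A valid 2-coloring: color 1: [4, 6, 8]; color 2: [2, 9].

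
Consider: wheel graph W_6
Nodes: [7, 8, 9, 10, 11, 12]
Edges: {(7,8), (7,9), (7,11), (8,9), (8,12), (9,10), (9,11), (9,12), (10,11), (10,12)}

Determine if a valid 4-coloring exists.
A valid 4-coloring: color 1: [9]; color 2: [7, 10]; color 3: [8, 11]; color 4: [12].
(χ(G) = 4 ≤ 4.)

Yes, G is 4-colorable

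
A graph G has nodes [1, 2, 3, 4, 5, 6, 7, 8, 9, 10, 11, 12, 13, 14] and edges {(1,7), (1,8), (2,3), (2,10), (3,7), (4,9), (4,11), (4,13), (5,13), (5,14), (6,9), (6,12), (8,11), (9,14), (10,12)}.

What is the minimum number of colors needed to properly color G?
χ(G) = 3

Clique number ω(G) = 2 (lower bound: χ ≥ ω).
Odd cycle [13, 5, 14, 9, 4] needs 3 colors (χ ≥ 3).
The coloring below uses 3 colors, so χ(G) = 3.
A valid 3-coloring: color 1: [4, 5, 6, 7, 8, 10]; color 2: [1, 3, 9, 11, 12, 13]; color 3: [2, 14].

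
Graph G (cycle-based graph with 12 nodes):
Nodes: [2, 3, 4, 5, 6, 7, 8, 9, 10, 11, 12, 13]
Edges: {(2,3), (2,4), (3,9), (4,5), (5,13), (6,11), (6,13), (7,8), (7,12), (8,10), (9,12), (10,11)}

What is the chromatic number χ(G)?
χ(G) = 2

Clique number ω(G) = 2 (lower bound: χ ≥ ω).
The graph is bipartite (no odd cycle), so 2 colors suffice: χ(G) = 2.
A valid 2-coloring: color 1: [3, 4, 8, 11, 12, 13]; color 2: [2, 5, 6, 7, 9, 10].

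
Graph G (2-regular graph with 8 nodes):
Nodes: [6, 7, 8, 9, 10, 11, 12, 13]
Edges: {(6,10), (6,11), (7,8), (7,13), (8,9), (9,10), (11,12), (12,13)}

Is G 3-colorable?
A valid 3-coloring: color 1: [8, 10, 11, 13]; color 2: [6, 7, 9, 12].
(χ(G) = 2 ≤ 3.)

Yes, G is 3-colorable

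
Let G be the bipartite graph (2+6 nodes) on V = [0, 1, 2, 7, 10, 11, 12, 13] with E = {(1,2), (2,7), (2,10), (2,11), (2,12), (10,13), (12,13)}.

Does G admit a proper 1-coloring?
Edge (1,2) forces its endpoints to differ, so 1 color is not enough.

No, G is not 1-colorable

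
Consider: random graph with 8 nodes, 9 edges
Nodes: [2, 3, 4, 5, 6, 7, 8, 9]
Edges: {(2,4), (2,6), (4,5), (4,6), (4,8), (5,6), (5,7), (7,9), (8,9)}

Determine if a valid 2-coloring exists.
The clique on vertices [2, 4, 6] has size 3 > 2, so it alone needs 3 colors.

No, G is not 2-colorable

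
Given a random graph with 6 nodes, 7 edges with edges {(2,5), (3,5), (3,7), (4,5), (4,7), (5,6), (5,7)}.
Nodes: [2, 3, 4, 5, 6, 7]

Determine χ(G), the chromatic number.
Clique number ω(G) = 3 (lower bound: χ ≥ ω).
The clique on [3, 5, 7] has size 3, forcing χ ≥ 3, and the coloring below uses 3 colors, so χ(G) = 3.
A valid 3-coloring: color 1: [5]; color 2: [2, 6, 7]; color 3: [3, 4].

χ(G) = 3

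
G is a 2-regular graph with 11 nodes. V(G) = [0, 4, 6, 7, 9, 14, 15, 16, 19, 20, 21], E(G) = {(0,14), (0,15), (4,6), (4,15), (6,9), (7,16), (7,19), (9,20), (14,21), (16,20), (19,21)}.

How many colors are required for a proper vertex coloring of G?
Clique number ω(G) = 2 (lower bound: χ ≥ ω).
Odd cycle [9, 6, 4, 15, 0, 14, 21, 19, 7, 16, 20] needs 3 colors (χ ≥ 3).
The coloring below uses 3 colors, so χ(G) = 3.
A valid 3-coloring: color 1: [0, 4, 9, 16, 21]; color 2: [6, 14, 15, 19, 20]; color 3: [7].

χ(G) = 3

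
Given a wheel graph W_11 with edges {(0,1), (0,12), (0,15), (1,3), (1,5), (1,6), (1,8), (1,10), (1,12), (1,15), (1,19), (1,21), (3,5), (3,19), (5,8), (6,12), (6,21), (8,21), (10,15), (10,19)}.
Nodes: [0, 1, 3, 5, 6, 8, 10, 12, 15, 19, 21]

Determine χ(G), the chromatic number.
Clique number ω(G) = 3 (lower bound: χ ≥ ω).
The clique on [0, 1, 12] has size 3, forcing χ ≥ 3, and the coloring below uses 3 colors, so χ(G) = 3.
A valid 3-coloring: color 1: [1]; color 2: [5, 12, 15, 19, 21]; color 3: [0, 3, 6, 8, 10].

χ(G) = 3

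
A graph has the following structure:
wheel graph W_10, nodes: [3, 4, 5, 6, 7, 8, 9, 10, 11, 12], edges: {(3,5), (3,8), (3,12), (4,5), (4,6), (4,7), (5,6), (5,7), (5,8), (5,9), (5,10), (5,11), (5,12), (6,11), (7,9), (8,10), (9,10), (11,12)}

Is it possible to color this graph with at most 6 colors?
Yes, G is 6-colorable

A valid 6-coloring: color 1: [5]; color 2: [4, 8, 9, 12]; color 3: [3, 7, 10, 11]; color 4: [6].
(χ(G) = 4 ≤ 6.)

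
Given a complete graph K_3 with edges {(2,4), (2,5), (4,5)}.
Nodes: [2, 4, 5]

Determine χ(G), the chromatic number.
Clique number ω(G) = 3 (lower bound: χ ≥ ω).
The clique on [2, 4, 5] has size 3, forcing χ ≥ 3, and the coloring below uses 3 colors, so χ(G) = 3.
A valid 3-coloring: color 1: [2]; color 2: [4]; color 3: [5].

χ(G) = 3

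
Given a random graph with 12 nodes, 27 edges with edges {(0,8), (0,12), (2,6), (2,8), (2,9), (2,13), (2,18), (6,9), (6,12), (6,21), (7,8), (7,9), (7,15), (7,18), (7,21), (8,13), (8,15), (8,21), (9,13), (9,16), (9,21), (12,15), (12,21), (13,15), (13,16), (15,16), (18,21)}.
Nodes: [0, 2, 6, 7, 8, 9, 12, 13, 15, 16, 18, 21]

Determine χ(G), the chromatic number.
Clique number ω(G) = 3 (lower bound: χ ≥ ω).
Odd cycle [16, 15, 8, 2, 9] needs 3 colors (χ ≥ 3).
Vertex 13 is adjacent to every vertex of [2, 8, 9, 15, 16], which already need 3 colors among themselves, so 13 needs a new color (χ ≥ 4).
The coloring below uses 4 colors, so χ(G) = 4.
A valid 4-coloring: color 1: [0, 2, 15, 21]; color 2: [8, 9, 12, 18]; color 3: [6, 7, 16]; color 4: [13].

χ(G) = 4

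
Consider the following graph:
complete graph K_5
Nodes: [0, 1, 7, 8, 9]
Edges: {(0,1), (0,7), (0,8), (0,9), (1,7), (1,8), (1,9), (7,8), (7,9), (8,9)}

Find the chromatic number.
Clique number ω(G) = 5 (lower bound: χ ≥ ω).
The clique on [0, 1, 7, 8, 9] has size 5, forcing χ ≥ 5, and the coloring below uses 5 colors, so χ(G) = 5.
A valid 5-coloring: color 1: [1]; color 2: [8]; color 3: [9]; color 4: [0]; color 5: [7].

χ(G) = 5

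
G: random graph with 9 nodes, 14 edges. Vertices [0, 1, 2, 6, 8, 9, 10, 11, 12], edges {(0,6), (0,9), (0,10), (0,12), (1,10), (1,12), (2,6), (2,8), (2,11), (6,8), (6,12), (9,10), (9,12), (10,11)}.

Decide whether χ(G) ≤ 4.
A valid 4-coloring: color 1: [0, 1, 2]; color 2: [8, 10, 12]; color 3: [6, 9, 11].
(χ(G) = 3 ≤ 4.)

Yes, G is 4-colorable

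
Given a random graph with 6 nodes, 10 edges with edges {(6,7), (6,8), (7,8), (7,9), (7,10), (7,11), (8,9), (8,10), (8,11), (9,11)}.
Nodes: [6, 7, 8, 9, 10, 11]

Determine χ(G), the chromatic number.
χ(G) = 4

Clique number ω(G) = 4 (lower bound: χ ≥ ω).
The clique on [7, 8, 9, 11] has size 4, forcing χ ≥ 4, and the coloring below uses 4 colors, so χ(G) = 4.
A valid 4-coloring: color 1: [8]; color 2: [7]; color 3: [6, 10, 11]; color 4: [9].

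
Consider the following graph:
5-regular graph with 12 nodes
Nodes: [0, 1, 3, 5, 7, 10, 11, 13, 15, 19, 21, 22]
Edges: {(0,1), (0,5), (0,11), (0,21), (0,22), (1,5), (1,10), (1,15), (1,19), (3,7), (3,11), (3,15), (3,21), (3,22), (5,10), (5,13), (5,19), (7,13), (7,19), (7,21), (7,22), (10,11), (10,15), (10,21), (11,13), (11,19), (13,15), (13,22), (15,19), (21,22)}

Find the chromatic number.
χ(G) = 4

Clique number ω(G) = 4 (lower bound: χ ≥ ω).
The clique on [3, 7, 21, 22] has size 4, forcing χ ≥ 4, and the coloring below uses 4 colors, so χ(G) = 4.
A valid 4-coloring: color 1: [0, 3, 10, 13, 19]; color 2: [1, 11, 22]; color 3: [5, 7, 15]; color 4: [21].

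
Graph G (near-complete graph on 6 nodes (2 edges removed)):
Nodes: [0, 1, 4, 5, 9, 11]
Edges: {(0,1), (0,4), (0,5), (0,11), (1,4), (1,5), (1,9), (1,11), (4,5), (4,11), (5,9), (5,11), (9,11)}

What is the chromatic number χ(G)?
χ(G) = 5

Clique number ω(G) = 5 (lower bound: χ ≥ ω).
The clique on [0, 1, 4, 5, 11] has size 5, forcing χ ≥ 5, and the coloring below uses 5 colors, so χ(G) = 5.
A valid 5-coloring: color 1: [1]; color 2: [5]; color 3: [11]; color 4: [0, 9]; color 5: [4].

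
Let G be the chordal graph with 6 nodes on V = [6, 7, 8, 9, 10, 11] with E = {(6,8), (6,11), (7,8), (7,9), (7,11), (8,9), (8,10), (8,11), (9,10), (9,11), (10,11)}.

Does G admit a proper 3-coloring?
The clique on vertices [8, 9, 10, 11] has size 4 > 3, so it alone needs 4 colors.

No, G is not 3-colorable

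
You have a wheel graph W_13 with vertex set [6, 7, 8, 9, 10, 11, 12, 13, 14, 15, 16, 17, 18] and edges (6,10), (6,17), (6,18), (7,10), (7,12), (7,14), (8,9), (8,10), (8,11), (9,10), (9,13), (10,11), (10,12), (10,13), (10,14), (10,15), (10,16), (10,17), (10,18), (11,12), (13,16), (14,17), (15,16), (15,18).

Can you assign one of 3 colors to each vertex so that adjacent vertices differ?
Yes, G is 3-colorable

A valid 3-coloring: color 1: [10]; color 2: [6, 8, 12, 13, 14, 15]; color 3: [7, 9, 11, 16, 17, 18].
(χ(G) = 3 ≤ 3.)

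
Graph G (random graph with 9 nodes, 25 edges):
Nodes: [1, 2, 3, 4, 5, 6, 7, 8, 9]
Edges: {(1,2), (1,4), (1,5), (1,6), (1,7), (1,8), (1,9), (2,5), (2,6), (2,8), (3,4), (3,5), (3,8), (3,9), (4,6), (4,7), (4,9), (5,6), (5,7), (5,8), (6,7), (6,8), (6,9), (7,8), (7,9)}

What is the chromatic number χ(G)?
χ(G) = 5

Clique number ω(G) = 5 (lower bound: χ ≥ ω).
The clique on [1, 2, 5, 6, 8] has size 5, forcing χ ≥ 5, and the coloring below uses 5 colors, so χ(G) = 5.
A valid 5-coloring: color 1: [1, 3]; color 2: [6]; color 3: [4, 8]; color 4: [5, 9]; color 5: [2, 7].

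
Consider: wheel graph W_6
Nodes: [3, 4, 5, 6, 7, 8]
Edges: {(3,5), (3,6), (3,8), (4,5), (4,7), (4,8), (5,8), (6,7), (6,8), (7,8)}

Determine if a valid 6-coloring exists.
A valid 6-coloring: color 1: [8]; color 2: [3, 7]; color 3: [4, 6]; color 4: [5].
(χ(G) = 4 ≤ 6.)

Yes, G is 6-colorable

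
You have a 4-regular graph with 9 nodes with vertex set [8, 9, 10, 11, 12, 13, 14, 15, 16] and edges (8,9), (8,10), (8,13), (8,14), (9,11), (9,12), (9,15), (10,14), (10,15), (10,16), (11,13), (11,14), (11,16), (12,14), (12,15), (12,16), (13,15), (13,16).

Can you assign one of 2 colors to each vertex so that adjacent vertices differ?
No, G is not 2-colorable

The clique on vertices [8, 10, 14] has size 3 > 2, so it alone needs 3 colors.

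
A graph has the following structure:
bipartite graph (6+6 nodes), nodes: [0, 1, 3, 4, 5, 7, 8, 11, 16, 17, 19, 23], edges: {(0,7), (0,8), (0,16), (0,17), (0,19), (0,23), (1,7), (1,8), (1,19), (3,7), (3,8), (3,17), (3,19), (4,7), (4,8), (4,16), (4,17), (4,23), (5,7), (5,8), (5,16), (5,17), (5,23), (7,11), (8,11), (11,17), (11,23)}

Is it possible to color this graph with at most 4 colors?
A valid 4-coloring: color 1: [0, 1, 3, 4, 5, 11]; color 2: [7, 8, 16, 17, 19, 23].
(χ(G) = 2 ≤ 4.)

Yes, G is 4-colorable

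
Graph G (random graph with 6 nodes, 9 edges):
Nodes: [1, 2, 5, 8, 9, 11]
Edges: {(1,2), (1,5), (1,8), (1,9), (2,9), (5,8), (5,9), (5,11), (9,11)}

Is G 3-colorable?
A valid 3-coloring: color 1: [1, 11]; color 2: [2, 5]; color 3: [8, 9].
(χ(G) = 3 ≤ 3.)

Yes, G is 3-colorable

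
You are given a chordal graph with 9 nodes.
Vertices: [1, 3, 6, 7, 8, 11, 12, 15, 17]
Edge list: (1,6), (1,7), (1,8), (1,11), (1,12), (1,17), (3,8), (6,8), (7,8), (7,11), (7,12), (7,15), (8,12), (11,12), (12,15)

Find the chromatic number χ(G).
Clique number ω(G) = 4 (lower bound: χ ≥ ω).
The clique on [1, 7, 8, 12] has size 4, forcing χ ≥ 4, and the coloring below uses 4 colors, so χ(G) = 4.
A valid 4-coloring: color 1: [1, 3, 15]; color 2: [6, 12, 17]; color 3: [7]; color 4: [8, 11].

χ(G) = 4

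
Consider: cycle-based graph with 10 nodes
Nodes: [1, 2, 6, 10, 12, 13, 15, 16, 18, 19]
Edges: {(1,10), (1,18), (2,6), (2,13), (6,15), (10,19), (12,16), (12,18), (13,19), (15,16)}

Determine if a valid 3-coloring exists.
A valid 3-coloring: color 1: [1, 2, 12, 15, 19]; color 2: [6, 10, 13, 16, 18].
(χ(G) = 2 ≤ 3.)

Yes, G is 3-colorable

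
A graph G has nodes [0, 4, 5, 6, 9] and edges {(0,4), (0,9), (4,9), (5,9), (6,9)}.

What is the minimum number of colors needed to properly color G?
χ(G) = 3

Clique number ω(G) = 3 (lower bound: χ ≥ ω).
The clique on [0, 4, 9] has size 3, forcing χ ≥ 3, and the coloring below uses 3 colors, so χ(G) = 3.
A valid 3-coloring: color 1: [9]; color 2: [0, 5, 6]; color 3: [4].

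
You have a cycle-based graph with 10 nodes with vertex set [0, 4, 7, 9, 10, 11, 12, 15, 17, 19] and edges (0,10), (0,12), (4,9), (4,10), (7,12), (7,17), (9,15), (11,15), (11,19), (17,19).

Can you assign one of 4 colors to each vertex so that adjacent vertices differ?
A valid 4-coloring: color 1: [0, 4, 7, 15, 19]; color 2: [9, 10, 11, 12, 17].
(χ(G) = 2 ≤ 4.)

Yes, G is 4-colorable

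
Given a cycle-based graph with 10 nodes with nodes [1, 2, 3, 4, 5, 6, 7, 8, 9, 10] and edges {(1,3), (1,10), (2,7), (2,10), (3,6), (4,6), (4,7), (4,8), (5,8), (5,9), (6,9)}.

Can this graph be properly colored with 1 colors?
No, G is not 1-colorable

Edge (1,10) forces its endpoints to differ, so 1 color is not enough.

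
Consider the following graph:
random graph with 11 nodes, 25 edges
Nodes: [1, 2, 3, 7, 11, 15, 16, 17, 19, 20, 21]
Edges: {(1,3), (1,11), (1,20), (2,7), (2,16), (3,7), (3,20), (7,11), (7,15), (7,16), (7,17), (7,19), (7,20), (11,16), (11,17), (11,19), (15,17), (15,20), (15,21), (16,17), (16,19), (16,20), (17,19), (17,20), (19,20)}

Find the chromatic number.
Clique number ω(G) = 5 (lower bound: χ ≥ ω).
The clique on [7, 11, 16, 17, 19] has size 5, forcing χ ≥ 5, and the coloring below uses 5 colors, so χ(G) = 5.
A valid 5-coloring: color 1: [1, 7, 21]; color 2: [2, 11, 20]; color 3: [3, 17]; color 4: [15, 16]; color 5: [19].

χ(G) = 5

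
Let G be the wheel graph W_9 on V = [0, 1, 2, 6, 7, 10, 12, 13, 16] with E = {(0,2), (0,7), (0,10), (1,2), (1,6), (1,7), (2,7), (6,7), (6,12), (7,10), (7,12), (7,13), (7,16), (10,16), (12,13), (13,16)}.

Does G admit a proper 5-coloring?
Yes, G is 5-colorable

A valid 5-coloring: color 1: [7]; color 2: [2, 6, 10, 13]; color 3: [0, 1, 12, 16].
(χ(G) = 3 ≤ 5.)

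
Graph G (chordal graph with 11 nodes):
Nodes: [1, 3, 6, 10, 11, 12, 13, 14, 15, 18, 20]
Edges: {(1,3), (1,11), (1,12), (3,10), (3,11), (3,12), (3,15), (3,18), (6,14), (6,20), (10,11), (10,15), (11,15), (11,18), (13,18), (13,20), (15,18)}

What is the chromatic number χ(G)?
Clique number ω(G) = 4 (lower bound: χ ≥ ω).
The clique on [3, 10, 11, 15] has size 4, forcing χ ≥ 4, and the coloring below uses 4 colors, so χ(G) = 4.
A valid 4-coloring: color 1: [3, 6, 13]; color 2: [11, 12, 14, 20]; color 3: [1, 15]; color 4: [10, 18].

χ(G) = 4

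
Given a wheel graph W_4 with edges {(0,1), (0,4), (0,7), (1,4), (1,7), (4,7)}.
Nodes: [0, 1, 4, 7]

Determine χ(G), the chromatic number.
χ(G) = 4

Clique number ω(G) = 4 (lower bound: χ ≥ ω).
The clique on [0, 1, 4, 7] has size 4, forcing χ ≥ 4, and the coloring below uses 4 colors, so χ(G) = 4.
A valid 4-coloring: color 1: [1]; color 2: [0]; color 3: [7]; color 4: [4].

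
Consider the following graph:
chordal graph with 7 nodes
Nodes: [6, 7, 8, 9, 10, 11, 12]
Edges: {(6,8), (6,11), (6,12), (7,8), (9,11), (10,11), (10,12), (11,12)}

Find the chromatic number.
Clique number ω(G) = 3 (lower bound: χ ≥ ω).
The clique on [10, 11, 12] has size 3, forcing χ ≥ 3, and the coloring below uses 3 colors, so χ(G) = 3.
A valid 3-coloring: color 1: [8, 11]; color 2: [6, 7, 9, 10]; color 3: [12].

χ(G) = 3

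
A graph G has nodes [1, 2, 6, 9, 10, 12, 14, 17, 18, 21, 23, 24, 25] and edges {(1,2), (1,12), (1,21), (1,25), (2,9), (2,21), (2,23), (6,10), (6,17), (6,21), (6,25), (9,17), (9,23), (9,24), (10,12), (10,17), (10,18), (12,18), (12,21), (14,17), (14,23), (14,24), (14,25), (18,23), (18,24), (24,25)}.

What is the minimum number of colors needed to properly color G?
Clique number ω(G) = 3 (lower bound: χ ≥ ω).
The clique on [1, 2, 21] has size 3, forcing χ ≥ 3, and the coloring below uses 3 colors, so χ(G) = 3.
A valid 3-coloring: color 1: [10, 21, 23, 25]; color 2: [2, 12, 17, 24]; color 3: [1, 6, 9, 14, 18].

χ(G) = 3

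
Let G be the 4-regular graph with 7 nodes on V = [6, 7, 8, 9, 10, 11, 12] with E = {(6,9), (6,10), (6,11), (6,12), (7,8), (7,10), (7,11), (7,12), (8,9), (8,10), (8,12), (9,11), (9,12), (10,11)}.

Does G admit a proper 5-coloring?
Yes, G is 5-colorable

A valid 5-coloring: color 1: [6, 7]; color 2: [10, 12]; color 3: [8, 11]; color 4: [9].
(χ(G) = 4 ≤ 5.)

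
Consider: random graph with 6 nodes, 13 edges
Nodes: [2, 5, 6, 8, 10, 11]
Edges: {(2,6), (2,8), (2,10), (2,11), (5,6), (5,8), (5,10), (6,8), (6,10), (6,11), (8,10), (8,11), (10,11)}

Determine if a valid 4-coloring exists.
The clique on vertices [2, 6, 8, 10, 11] has size 5 > 4, so it alone needs 5 colors.

No, G is not 4-colorable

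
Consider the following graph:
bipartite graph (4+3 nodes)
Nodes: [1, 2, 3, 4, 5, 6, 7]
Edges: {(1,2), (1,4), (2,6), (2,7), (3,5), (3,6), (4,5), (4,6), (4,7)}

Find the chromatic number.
Clique number ω(G) = 2 (lower bound: χ ≥ ω).
The graph is bipartite (no odd cycle), so 2 colors suffice: χ(G) = 2.
A valid 2-coloring: color 1: [2, 3, 4]; color 2: [1, 5, 6, 7].

χ(G) = 2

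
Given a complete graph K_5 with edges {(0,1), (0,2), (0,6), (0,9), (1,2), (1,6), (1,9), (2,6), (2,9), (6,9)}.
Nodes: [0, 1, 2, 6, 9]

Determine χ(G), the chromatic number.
Clique number ω(G) = 5 (lower bound: χ ≥ ω).
The clique on [0, 1, 2, 6, 9] has size 5, forcing χ ≥ 5, and the coloring below uses 5 colors, so χ(G) = 5.
A valid 5-coloring: color 1: [1]; color 2: [6]; color 3: [0]; color 4: [2]; color 5: [9].

χ(G) = 5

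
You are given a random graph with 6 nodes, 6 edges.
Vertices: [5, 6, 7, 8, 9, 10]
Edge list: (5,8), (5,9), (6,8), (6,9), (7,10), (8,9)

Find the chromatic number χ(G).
χ(G) = 3

Clique number ω(G) = 3 (lower bound: χ ≥ ω).
The clique on [5, 8, 9] has size 3, forcing χ ≥ 3, and the coloring below uses 3 colors, so χ(G) = 3.
A valid 3-coloring: color 1: [7, 9]; color 2: [8, 10]; color 3: [5, 6].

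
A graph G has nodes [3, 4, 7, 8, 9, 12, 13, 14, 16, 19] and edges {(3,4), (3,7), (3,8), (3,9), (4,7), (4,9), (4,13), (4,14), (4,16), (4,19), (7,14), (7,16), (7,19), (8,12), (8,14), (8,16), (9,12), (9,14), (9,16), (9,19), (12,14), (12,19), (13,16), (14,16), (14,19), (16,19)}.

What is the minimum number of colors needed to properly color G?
Clique number ω(G) = 5 (lower bound: χ ≥ ω).
The clique on [4, 9, 14, 16, 19] has size 5, forcing χ ≥ 5, and the coloring below uses 5 colors, so χ(G) = 5.
A valid 5-coloring: color 1: [4, 12]; color 2: [3, 13, 14]; color 3: [16]; color 4: [7, 8, 9]; color 5: [19].

χ(G) = 5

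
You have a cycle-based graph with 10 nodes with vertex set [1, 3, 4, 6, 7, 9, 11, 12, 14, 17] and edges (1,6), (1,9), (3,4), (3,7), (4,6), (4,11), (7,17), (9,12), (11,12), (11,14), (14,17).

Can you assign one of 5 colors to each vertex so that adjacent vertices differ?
A valid 5-coloring: color 1: [3, 6, 9, 11, 17]; color 2: [1, 4, 7, 12, 14].
(χ(G) = 2 ≤ 5.)

Yes, G is 5-colorable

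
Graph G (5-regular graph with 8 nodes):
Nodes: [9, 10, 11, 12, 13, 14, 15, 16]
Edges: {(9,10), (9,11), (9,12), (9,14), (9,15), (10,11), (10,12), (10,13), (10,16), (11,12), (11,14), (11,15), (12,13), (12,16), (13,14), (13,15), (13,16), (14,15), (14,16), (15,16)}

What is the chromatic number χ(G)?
χ(G) = 4

Clique number ω(G) = 4 (lower bound: χ ≥ ω).
The clique on [10, 12, 13, 16] has size 4, forcing χ ≥ 4, and the coloring below uses 4 colors, so χ(G) = 4.
A valid 4-coloring: color 1: [10, 14]; color 2: [11, 16]; color 3: [9, 13]; color 4: [12, 15].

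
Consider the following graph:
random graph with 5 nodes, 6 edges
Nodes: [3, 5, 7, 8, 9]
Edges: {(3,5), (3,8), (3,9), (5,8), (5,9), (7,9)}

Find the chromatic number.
χ(G) = 3

Clique number ω(G) = 3 (lower bound: χ ≥ ω).
The clique on [3, 5, 8] has size 3, forcing χ ≥ 3, and the coloring below uses 3 colors, so χ(G) = 3.
A valid 3-coloring: color 1: [3, 7]; color 2: [5]; color 3: [8, 9].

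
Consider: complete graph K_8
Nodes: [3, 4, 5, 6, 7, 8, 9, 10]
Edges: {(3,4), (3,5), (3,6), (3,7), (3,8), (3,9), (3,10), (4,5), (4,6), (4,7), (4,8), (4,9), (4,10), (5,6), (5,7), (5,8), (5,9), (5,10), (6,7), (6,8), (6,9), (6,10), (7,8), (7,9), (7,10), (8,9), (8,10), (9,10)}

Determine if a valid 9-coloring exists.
Yes, G is 9-colorable

A valid 9-coloring: color 1: [8]; color 2: [9]; color 3: [4]; color 4: [5]; color 5: [6]; color 6: [10]; color 7: [7]; color 8: [3].
(χ(G) = 8 ≤ 9.)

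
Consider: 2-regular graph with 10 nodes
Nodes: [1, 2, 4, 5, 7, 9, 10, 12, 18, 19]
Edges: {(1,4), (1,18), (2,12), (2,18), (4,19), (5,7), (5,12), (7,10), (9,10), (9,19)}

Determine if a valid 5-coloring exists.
A valid 5-coloring: color 1: [1, 2, 5, 10, 19]; color 2: [4, 7, 9, 12, 18].
(χ(G) = 2 ≤ 5.)

Yes, G is 5-colorable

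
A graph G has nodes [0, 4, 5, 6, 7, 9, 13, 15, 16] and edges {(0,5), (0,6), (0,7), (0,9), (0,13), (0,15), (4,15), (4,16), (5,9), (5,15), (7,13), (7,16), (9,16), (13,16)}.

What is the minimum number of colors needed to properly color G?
Clique number ω(G) = 3 (lower bound: χ ≥ ω).
The clique on [0, 7, 13] has size 3, forcing χ ≥ 3, and the coloring below uses 3 colors, so χ(G) = 3.
A valid 3-coloring: color 1: [0, 16]; color 2: [6, 7, 9, 15]; color 3: [4, 5, 13].

χ(G) = 3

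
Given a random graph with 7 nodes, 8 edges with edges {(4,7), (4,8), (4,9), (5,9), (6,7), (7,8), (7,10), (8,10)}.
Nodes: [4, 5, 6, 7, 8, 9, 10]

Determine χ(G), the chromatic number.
Clique number ω(G) = 3 (lower bound: χ ≥ ω).
The clique on [7, 8, 10] has size 3, forcing χ ≥ 3, and the coloring below uses 3 colors, so χ(G) = 3.
A valid 3-coloring: color 1: [7, 9]; color 2: [4, 5, 6, 10]; color 3: [8].

χ(G) = 3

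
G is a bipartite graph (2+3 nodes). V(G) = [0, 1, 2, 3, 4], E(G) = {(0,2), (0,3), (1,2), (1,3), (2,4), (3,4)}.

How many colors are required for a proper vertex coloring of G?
χ(G) = 2

Clique number ω(G) = 2 (lower bound: χ ≥ ω).
The graph is bipartite (no odd cycle), so 2 colors suffice: χ(G) = 2.
A valid 2-coloring: color 1: [2, 3]; color 2: [0, 1, 4].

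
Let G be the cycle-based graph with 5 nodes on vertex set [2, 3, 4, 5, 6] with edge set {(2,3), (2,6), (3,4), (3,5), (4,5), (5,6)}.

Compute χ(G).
χ(G) = 3

Clique number ω(G) = 3 (lower bound: χ ≥ ω).
The clique on [3, 4, 5] has size 3, forcing χ ≥ 3, and the coloring below uses 3 colors, so χ(G) = 3.
A valid 3-coloring: color 1: [3, 6]; color 2: [2, 5]; color 3: [4].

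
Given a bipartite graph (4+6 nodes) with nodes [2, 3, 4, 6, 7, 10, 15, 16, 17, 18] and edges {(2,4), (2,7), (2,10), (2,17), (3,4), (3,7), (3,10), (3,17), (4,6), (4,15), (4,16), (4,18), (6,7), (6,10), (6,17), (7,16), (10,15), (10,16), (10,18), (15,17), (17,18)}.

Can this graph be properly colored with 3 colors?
A valid 3-coloring: color 1: [4, 7, 10, 17]; color 2: [2, 3, 6, 15, 16, 18].
(χ(G) = 2 ≤ 3.)

Yes, G is 3-colorable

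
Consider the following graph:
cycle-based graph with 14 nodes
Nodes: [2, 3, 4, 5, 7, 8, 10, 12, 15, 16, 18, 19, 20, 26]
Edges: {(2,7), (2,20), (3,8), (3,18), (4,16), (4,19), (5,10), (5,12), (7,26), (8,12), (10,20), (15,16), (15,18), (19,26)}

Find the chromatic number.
χ(G) = 2

Clique number ω(G) = 2 (lower bound: χ ≥ ω).
The graph is bipartite (no odd cycle), so 2 colors suffice: χ(G) = 2.
A valid 2-coloring: color 1: [2, 3, 4, 10, 12, 15, 26]; color 2: [5, 7, 8, 16, 18, 19, 20].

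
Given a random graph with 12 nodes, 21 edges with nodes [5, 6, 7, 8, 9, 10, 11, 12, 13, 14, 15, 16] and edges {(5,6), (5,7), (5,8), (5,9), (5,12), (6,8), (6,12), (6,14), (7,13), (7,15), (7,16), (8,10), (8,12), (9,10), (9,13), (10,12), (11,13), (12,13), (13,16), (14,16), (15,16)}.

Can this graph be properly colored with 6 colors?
Yes, G is 6-colorable

A valid 6-coloring: color 1: [9, 11, 12, 16]; color 2: [5, 10, 13, 14, 15]; color 3: [7, 8]; color 4: [6].
(χ(G) = 4 ≤ 6.)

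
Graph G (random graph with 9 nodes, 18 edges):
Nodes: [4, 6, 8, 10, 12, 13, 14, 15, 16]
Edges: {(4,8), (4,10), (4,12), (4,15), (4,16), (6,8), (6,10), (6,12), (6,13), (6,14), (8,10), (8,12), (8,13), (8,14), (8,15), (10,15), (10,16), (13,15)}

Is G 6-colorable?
Yes, G is 6-colorable

A valid 6-coloring: color 1: [8, 16]; color 2: [10, 12, 13, 14]; color 3: [4, 6]; color 4: [15].
(χ(G) = 4 ≤ 6.)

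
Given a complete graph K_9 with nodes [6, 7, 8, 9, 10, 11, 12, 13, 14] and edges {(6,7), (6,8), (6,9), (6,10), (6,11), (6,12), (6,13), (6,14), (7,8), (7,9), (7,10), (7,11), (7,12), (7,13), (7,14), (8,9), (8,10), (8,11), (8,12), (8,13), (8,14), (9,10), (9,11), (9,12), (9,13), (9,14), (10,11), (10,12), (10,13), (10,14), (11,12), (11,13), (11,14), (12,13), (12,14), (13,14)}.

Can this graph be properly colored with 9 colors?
A valid 9-coloring: color 1: [13]; color 2: [7]; color 3: [14]; color 4: [10]; color 5: [12]; color 6: [6]; color 7: [9]; color 8: [8]; color 9: [11].
(χ(G) = 9 ≤ 9.)

Yes, G is 9-colorable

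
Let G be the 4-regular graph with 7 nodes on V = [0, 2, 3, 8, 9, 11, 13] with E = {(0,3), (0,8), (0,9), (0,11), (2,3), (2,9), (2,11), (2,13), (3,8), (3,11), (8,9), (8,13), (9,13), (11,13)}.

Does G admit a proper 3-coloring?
No, G is not 3-colorable

Suppose a proper 3-coloring c exists. The clique [0, 3, 8] takes 3 distinct colors; by symmetry let c(0) = 1, c(3) = 2, c(8) = 3.
- Vertex 9: neighbors [0, 8] already have colors [1, 3] ⇒ c(9) = 2.
- Vertex 11: neighbors [0, 3] already have colors [1, 2] ⇒ c(11) = 3.
- Vertex 2: neighbors [3, 11] already have colors [2, 3] ⇒ c(2) = 1.
- Vertex 13: neighbors [2, 9, 8] already have colors [1, 2, 3] — all 3 colors blocked. Contradiction.
The forced assignments end in a contradiction, so G has no proper 3-coloring (χ ≥ 4).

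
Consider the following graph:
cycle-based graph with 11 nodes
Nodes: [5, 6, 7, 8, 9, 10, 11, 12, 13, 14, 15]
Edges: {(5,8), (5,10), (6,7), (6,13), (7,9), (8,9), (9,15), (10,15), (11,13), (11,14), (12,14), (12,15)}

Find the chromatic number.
Clique number ω(G) = 2 (lower bound: χ ≥ ω).
Odd cycle [8, 5, 10, 15, 9] needs 3 colors (χ ≥ 3).
The coloring below uses 3 colors, so χ(G) = 3.
A valid 3-coloring: color 1: [5, 6, 9, 11, 12]; color 2: [7, 8, 13, 14, 15]; color 3: [10].

χ(G) = 3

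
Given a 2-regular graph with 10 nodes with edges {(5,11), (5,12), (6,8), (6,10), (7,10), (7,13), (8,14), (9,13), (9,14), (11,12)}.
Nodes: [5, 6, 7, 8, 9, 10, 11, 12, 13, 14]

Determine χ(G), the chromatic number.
χ(G) = 3

Clique number ω(G) = 3 (lower bound: χ ≥ ω).
The clique on [5, 11, 12] has size 3, forcing χ ≥ 3, and the coloring below uses 3 colors, so χ(G) = 3.
A valid 3-coloring: color 1: [5, 7, 8, 9]; color 2: [10, 11, 13, 14]; color 3: [6, 12].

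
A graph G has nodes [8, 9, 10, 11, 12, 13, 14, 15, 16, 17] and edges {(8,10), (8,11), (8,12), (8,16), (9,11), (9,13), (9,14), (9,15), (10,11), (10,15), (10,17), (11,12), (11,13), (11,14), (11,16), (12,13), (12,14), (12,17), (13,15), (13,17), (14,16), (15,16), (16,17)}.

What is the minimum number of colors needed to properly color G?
Clique number ω(G) = 3 (lower bound: χ ≥ ω).
The clique on [12, 13, 17] has size 3, forcing χ ≥ 3, and the coloring below uses 3 colors, so χ(G) = 3.
A valid 3-coloring: color 1: [11, 15, 17]; color 2: [8, 13, 14]; color 3: [9, 10, 12, 16].

χ(G) = 3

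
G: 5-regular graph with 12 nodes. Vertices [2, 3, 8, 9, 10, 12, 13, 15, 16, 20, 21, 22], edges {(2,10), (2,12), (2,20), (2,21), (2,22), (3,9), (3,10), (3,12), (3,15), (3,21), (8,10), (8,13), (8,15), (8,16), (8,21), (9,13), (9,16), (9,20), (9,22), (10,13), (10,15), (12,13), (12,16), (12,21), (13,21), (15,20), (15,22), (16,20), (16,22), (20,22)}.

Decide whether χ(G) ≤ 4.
A valid 4-coloring: color 1: [2, 9, 15]; color 2: [8, 12, 20]; color 3: [3, 13, 22]; color 4: [10, 16, 21].
(χ(G) = 4 ≤ 4.)

Yes, G is 4-colorable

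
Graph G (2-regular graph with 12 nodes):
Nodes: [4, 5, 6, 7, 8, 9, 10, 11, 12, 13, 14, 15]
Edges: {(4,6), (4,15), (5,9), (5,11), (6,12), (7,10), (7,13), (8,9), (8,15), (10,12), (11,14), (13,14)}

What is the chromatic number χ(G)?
Clique number ω(G) = 2 (lower bound: χ ≥ ω).
The graph is bipartite (no odd cycle), so 2 colors suffice: χ(G) = 2.
A valid 2-coloring: color 1: [6, 9, 10, 11, 13, 15]; color 2: [4, 5, 7, 8, 12, 14].

χ(G) = 2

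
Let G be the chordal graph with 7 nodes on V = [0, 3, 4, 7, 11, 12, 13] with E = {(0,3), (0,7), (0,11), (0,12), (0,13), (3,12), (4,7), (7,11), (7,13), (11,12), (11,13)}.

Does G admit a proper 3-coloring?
The clique on vertices [0, 7, 11, 13] has size 4 > 3, so it alone needs 4 colors.

No, G is not 3-colorable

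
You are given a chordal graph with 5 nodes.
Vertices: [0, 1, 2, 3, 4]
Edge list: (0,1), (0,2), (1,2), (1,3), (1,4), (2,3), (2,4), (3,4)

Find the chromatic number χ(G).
Clique number ω(G) = 4 (lower bound: χ ≥ ω).
The clique on [1, 2, 3, 4] has size 4, forcing χ ≥ 4, and the coloring below uses 4 colors, so χ(G) = 4.
A valid 4-coloring: color 1: [1]; color 2: [2]; color 3: [0, 3]; color 4: [4].

χ(G) = 4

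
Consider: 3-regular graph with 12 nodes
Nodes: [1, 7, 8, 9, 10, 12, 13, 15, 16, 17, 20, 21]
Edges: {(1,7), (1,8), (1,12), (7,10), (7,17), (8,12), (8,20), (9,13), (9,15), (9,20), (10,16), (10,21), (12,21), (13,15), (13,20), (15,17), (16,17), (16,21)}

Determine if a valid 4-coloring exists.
Yes, G is 4-colorable

A valid 4-coloring: color 1: [10, 12, 17, 20]; color 2: [7, 8, 15, 21]; color 3: [1, 13, 16]; color 4: [9].
(χ(G) = 3 ≤ 4.)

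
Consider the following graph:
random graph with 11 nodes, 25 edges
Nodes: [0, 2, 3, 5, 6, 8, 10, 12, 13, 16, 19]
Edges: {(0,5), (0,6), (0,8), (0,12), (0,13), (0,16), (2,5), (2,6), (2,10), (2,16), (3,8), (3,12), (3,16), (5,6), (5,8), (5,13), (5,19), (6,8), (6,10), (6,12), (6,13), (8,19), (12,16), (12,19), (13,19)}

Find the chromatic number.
χ(G) = 4

Clique number ω(G) = 4 (lower bound: χ ≥ ω).
The clique on [0, 5, 6, 8] has size 4, forcing χ ≥ 4, and the coloring below uses 4 colors, so χ(G) = 4.
A valid 4-coloring: color 1: [6, 16, 19]; color 2: [0, 2, 3]; color 3: [5, 10, 12]; color 4: [8, 13].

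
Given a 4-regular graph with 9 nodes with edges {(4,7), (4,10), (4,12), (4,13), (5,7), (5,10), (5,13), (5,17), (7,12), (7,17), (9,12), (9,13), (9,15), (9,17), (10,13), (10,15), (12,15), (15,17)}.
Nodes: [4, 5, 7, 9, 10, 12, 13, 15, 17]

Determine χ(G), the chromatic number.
χ(G) = 3

Clique number ω(G) = 3 (lower bound: χ ≥ ω).
The clique on [4, 10, 13] has size 3, forcing χ ≥ 3, and the coloring below uses 3 colors, so χ(G) = 3.
A valid 3-coloring: color 1: [4, 5, 9]; color 2: [7, 13, 15]; color 3: [10, 12, 17].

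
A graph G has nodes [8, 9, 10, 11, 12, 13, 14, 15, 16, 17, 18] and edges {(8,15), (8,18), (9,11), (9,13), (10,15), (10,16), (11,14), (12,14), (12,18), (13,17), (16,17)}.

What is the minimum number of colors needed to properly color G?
Clique number ω(G) = 2 (lower bound: χ ≥ ω).
Odd cycle [12, 14, 11, 9, 13, 17, 16, 10, 15, 8, 18] needs 3 colors (χ ≥ 3).
The coloring below uses 3 colors, so χ(G) = 3.
A valid 3-coloring: color 1: [8, 11, 12, 13, 16]; color 2: [9, 10, 14, 17, 18]; color 3: [15].

χ(G) = 3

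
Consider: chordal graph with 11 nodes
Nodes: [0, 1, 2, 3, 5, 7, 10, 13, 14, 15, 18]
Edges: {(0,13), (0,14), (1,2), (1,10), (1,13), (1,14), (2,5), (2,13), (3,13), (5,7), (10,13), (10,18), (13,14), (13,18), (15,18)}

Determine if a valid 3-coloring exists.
A valid 3-coloring: color 1: [5, 13, 15]; color 2: [0, 1, 3, 7, 18]; color 3: [2, 10, 14].
(χ(G) = 3 ≤ 3.)

Yes, G is 3-colorable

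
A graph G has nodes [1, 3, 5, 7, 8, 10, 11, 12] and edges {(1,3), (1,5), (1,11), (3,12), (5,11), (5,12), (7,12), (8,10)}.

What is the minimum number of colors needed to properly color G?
χ(G) = 3

Clique number ω(G) = 3 (lower bound: χ ≥ ω).
The clique on [1, 5, 11] has size 3, forcing χ ≥ 3, and the coloring below uses 3 colors, so χ(G) = 3.
A valid 3-coloring: color 1: [1, 10, 12]; color 2: [3, 5, 7, 8]; color 3: [11].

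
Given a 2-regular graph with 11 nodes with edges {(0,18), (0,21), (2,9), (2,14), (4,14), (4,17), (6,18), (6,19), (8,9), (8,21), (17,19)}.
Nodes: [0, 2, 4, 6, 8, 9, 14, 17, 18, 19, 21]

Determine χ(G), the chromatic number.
χ(G) = 3

Clique number ω(G) = 2 (lower bound: χ ≥ ω).
Odd cycle [17, 4, 14, 2, 9, 8, 21, 0, 18, 6, 19] needs 3 colors (χ ≥ 3).
The coloring below uses 3 colors, so χ(G) = 3.
A valid 3-coloring: color 1: [0, 6, 9, 14, 17]; color 2: [2, 4, 8, 18, 19]; color 3: [21].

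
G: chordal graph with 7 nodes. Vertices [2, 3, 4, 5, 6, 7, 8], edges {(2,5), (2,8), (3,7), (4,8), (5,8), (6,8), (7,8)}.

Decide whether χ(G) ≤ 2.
No, G is not 2-colorable

The clique on vertices [2, 5, 8] has size 3 > 2, so it alone needs 3 colors.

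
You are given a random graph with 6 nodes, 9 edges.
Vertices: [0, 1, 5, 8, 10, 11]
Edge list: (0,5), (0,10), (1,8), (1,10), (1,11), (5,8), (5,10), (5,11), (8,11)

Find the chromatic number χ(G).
Clique number ω(G) = 3 (lower bound: χ ≥ ω).
The clique on [1, 8, 11] has size 3, forcing χ ≥ 3, and the coloring below uses 3 colors, so χ(G) = 3.
A valid 3-coloring: color 1: [1, 5]; color 2: [0, 8]; color 3: [10, 11].

χ(G) = 3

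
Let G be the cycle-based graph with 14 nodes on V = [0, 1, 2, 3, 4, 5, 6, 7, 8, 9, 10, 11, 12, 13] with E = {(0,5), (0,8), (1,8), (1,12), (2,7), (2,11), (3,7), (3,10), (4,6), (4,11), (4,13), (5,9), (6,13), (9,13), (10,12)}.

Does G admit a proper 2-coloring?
The clique on vertices [4, 6, 13] has size 3 > 2, so it alone needs 3 colors.

No, G is not 2-colorable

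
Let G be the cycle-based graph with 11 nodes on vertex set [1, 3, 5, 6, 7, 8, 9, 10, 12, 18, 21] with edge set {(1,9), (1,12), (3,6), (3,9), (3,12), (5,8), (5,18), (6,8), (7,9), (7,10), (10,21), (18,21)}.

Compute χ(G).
Clique number ω(G) = 2 (lower bound: χ ≥ ω).
Odd cycle [21, 18, 5, 8, 6, 3, 9, 7, 10] needs 3 colors (χ ≥ 3).
The coloring below uses 3 colors, so χ(G) = 3.
A valid 3-coloring: color 1: [1, 3, 5, 7, 21]; color 2: [8, 9, 10, 12, 18]; color 3: [6].

χ(G) = 3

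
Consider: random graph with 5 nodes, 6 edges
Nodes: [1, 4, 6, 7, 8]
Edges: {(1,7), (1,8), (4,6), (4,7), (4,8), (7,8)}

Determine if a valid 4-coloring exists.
Yes, G is 4-colorable

A valid 4-coloring: color 1: [6, 8]; color 2: [1, 4]; color 3: [7].
(χ(G) = 3 ≤ 4.)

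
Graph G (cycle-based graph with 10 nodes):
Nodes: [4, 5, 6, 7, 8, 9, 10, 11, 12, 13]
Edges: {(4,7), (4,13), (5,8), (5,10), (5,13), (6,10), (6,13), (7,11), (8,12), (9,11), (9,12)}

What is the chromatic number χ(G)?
Clique number ω(G) = 2 (lower bound: χ ≥ ω).
The graph is bipartite (no odd cycle), so 2 colors suffice: χ(G) = 2.
A valid 2-coloring: color 1: [7, 8, 9, 10, 13]; color 2: [4, 5, 6, 11, 12].

χ(G) = 2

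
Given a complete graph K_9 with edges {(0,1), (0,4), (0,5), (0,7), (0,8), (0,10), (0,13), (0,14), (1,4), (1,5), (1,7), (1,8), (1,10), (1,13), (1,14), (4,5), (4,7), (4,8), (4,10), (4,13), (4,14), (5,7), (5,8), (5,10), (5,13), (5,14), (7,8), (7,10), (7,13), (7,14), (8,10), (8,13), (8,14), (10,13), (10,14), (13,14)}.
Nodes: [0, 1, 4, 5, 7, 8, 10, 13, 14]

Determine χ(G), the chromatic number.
χ(G) = 9

Clique number ω(G) = 9 (lower bound: χ ≥ ω).
The clique on [0, 1, 4, 5, 7, 8, 10, 13, 14] has size 9, forcing χ ≥ 9, and the coloring below uses 9 colors, so χ(G) = 9.
A valid 9-coloring: color 1: [5]; color 2: [0]; color 3: [10]; color 4: [4]; color 5: [7]; color 6: [13]; color 7: [8]; color 8: [1]; color 9: [14].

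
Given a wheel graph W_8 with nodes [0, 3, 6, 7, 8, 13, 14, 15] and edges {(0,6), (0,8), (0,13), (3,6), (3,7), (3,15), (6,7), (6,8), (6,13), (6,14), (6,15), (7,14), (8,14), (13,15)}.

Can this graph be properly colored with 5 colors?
A valid 5-coloring: color 1: [6]; color 2: [7, 8, 15]; color 3: [0, 3, 14]; color 4: [13].
(χ(G) = 4 ≤ 5.)

Yes, G is 5-colorable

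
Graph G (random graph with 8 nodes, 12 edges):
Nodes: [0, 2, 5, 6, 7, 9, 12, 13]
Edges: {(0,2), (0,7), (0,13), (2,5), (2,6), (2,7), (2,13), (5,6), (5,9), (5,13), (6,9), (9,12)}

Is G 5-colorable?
Yes, G is 5-colorable

A valid 5-coloring: color 1: [2, 9]; color 2: [0, 5, 12]; color 3: [6, 7, 13].
(χ(G) = 3 ≤ 5.)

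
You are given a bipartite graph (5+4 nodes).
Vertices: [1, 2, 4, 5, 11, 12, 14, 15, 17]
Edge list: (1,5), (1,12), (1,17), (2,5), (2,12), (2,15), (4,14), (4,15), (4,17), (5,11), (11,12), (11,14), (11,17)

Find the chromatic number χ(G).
χ(G) = 2

Clique number ω(G) = 2 (lower bound: χ ≥ ω).
The graph is bipartite (no odd cycle), so 2 colors suffice: χ(G) = 2.
A valid 2-coloring: color 1: [1, 2, 4, 11]; color 2: [5, 12, 14, 15, 17].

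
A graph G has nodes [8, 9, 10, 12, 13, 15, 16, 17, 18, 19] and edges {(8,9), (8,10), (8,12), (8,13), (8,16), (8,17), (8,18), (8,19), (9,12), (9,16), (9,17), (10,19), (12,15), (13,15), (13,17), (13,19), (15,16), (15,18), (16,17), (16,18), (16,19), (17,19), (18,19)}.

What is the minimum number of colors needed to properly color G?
χ(G) = 4

Clique number ω(G) = 4 (lower bound: χ ≥ ω).
The clique on [8, 9, 16, 17] has size 4, forcing χ ≥ 4, and the coloring below uses 4 colors, so χ(G) = 4.
A valid 4-coloring: color 1: [8, 15]; color 2: [9, 19]; color 3: [10, 12, 13, 16]; color 4: [17, 18].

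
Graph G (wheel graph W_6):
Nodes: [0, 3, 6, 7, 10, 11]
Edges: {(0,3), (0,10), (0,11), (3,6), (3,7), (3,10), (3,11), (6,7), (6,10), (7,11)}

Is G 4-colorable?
Yes, G is 4-colorable

A valid 4-coloring: color 1: [3]; color 2: [0, 6]; color 3: [7, 10]; color 4: [11].
(χ(G) = 4 ≤ 4.)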